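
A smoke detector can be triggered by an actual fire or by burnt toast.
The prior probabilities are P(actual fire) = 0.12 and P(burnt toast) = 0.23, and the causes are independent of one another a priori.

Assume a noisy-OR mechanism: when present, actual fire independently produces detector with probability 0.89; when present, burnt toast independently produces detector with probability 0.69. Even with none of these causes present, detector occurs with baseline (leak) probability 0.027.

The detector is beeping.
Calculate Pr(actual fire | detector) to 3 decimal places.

Pr(actual fire | detector) ≈ 0.406

Under noisy-OR, P(detector | causes) = 1 − (1−0.027)·∏(1−qᵢ) over the active causes.
Enumerate the 4 (actual fire, burnt toast) configurations and weight by the priors:
  P(detector) = 0.027*0.88*0.77 + 0.69837*0.88*0.23 + 0.89297*0.12*0.77 + 0.966821*0.12*0.23
        = 0.018295 + 0.141350 + 0.082510 + 0.026684 = 0.268839
Configurations with actual fire contribute 0.109194, so
  P(actual fire | detector) = 0.109194 / 0.268839 ≈ 0.406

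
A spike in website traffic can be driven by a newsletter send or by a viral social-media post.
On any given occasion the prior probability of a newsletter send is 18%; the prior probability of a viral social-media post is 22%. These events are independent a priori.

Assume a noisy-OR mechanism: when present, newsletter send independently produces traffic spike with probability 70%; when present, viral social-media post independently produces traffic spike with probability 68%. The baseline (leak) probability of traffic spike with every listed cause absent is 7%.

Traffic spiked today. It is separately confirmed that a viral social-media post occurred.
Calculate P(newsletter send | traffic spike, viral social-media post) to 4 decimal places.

Under noisy-OR, P(traffic spike | causes) = 1 − (1−0.07)·∏(1−qᵢ) over the active causes.
P(traffic spike | viral social-media post) = 0.7024·0.82 + 0.91072·0.18 = 0.575968 + 0.163930 = 0.739898
The newsletter send-present share is 0.91072·0.18 = 0.163930.
So P(newsletter send | traffic spike, viral social-media post) = 0.163930/0.739898 ≈ 0.2216.

P(newsletter send | traffic spike, viral social-media post) ≈ 0.2216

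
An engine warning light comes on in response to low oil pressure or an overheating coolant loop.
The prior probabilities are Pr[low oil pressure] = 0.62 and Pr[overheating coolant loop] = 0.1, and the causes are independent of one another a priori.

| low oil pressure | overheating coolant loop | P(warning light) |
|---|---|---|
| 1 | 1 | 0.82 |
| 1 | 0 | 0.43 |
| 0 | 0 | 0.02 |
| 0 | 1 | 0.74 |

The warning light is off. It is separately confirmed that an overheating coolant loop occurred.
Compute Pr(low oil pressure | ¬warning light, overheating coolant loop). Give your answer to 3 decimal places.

Pr(low oil pressure | ¬warning light, overheating coolant loop) ≈ 0.530

By total probability over both values of low oil pressure:
  P(¬warning light | overheating coolant loop) = 0.26×0.38 + 0.18×0.62
        = 0.098800 + 0.111600 = 0.210400
The terms with low oil pressure present sum to 0.111600, so
  P(low oil pressure | ¬warning light, overheating coolant loop) = 0.111600 / 0.210400 ≈ 0.530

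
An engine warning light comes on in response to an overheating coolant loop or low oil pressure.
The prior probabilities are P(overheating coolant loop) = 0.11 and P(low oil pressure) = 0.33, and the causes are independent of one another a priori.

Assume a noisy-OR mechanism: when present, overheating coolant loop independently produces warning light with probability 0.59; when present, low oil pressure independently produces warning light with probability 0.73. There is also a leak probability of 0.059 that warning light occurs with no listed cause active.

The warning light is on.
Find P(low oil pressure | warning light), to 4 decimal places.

Under noisy-OR, P(warning light | causes) = 1 − (1−0.059)·∏(1−qᵢ) over the active causes.
P(warning light) = 0.059*0.89*0.67 + 0.74593*0.89*0.33 + 0.61419*0.11*0.67 + 0.895831*0.11*0.33 = 0.035182 + 0.219080 + 0.045266 + 0.032519 = 0.332047
The low oil pressure-present share is 0.219080 + 0.032519 = 0.251599.
P(low oil pressure | warning light) = 0.251599 / 0.332047 ≈ 0.7577

P(low oil pressure | warning light) ≈ 0.7577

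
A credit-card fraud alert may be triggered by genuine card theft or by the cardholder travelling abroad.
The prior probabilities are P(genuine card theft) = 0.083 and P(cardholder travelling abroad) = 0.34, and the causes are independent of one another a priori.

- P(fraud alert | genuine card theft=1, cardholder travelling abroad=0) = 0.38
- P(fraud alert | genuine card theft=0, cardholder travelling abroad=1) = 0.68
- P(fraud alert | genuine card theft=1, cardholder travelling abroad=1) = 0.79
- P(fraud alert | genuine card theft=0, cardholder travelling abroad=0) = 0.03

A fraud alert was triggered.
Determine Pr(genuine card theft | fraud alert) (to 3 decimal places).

Pr(genuine card theft | fraud alert) ≈ 0.158

Numerator (weight on configurations with genuine card theft): 0.020816 + 0.022294 = 0.043110
The normalizing constant is 0.03·0.917·0.66 + 0.68·0.917·0.34 + 0.38·0.083·0.66 + 0.79·0.083·0.34 = 0.273277
P(genuine card theft | fraud alert) = 0.043110/0.273277 ≈ 0.158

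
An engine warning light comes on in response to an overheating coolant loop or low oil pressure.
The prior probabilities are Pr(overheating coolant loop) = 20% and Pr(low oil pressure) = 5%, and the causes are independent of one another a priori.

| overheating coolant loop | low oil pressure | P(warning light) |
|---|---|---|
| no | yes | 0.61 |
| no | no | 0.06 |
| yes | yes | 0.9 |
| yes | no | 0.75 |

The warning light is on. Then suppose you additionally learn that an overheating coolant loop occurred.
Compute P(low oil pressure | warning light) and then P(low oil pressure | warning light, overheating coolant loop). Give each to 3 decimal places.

Enumerate the 4 (overheating coolant loop, low oil pressure) configurations and weight by the priors:
  P(warning light) = 0.06×0.8×0.95 + 0.61×0.8×0.05 + 0.75×0.2×0.95 + 0.9×0.2×0.05
        = 0.045600 + 0.024400 + 0.142500 + 0.009000 = 0.221500
Keeping only the low oil pressure-present terms gives 0.033400, so
  P(low oil pressure | warning light) = 0.033400 / 0.221500 ≈ 0.151

Now condition on the additional information:
P(warning light | overheating coolant loop) = 0.75*0.95 + 0.9*0.05 = 0.712500 + 0.045000 = 0.757500
Of this, 0.045000 comes from 0.9*0.05 (the low oil pressure=true cases).
P(low oil pressure | warning light, overheating coolant loop) = 0.045000 / 0.757500 ≈ 0.059
Conditioning on overheating coolant loop lowers the posterior on low oil pressure: the classic explaining-away effect in a common-effect structure.

P(low oil pressure | warning light) ≈ 0.151; P(low oil pressure | warning light, overheating coolant loop) ≈ 0.059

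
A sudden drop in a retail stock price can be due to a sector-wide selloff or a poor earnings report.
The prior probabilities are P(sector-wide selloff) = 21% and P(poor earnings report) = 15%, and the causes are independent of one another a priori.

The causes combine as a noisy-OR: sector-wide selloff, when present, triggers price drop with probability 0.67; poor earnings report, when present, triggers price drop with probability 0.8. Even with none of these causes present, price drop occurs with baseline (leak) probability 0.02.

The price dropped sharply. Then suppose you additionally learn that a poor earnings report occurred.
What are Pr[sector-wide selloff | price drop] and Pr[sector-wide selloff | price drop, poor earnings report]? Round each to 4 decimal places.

Pr[sector-wide selloff | price drop] ≈ 0.5802; Pr[sector-wide selloff | price drop, poor earnings report] ≈ 0.2362

Under noisy-OR, P(price drop | causes) = 1 − (1−0.02)·∏(1−qᵢ) over the active causes.
By total probability over the 4 (sector-wide selloff, poor earnings report) configurations:
  P(price drop) = 0.02·0.79·0.85 + 0.804·0.79·0.15 + 0.6766·0.21·0.85 + 0.93532·0.21·0.15
        = 0.013430 + 0.095274 + 0.120773 + 0.029463 = 0.258940
The terms with sector-wide selloff present sum to 0.150236, so
  P(sector-wide selloff | price drop) = 0.150236 / 0.258940 ≈ 0.5802

Now condition on the additional information:
P(price drop | poor earnings report) = 0.804×0.79 + 0.93532×0.21 = 0.635160 + 0.196417 = 0.831577
Of this, 0.196417 comes from 0.93532×0.21 (the sector-wide selloff=true cases).
Hence the posterior is 0.196417/0.831577 ≈ 0.2362.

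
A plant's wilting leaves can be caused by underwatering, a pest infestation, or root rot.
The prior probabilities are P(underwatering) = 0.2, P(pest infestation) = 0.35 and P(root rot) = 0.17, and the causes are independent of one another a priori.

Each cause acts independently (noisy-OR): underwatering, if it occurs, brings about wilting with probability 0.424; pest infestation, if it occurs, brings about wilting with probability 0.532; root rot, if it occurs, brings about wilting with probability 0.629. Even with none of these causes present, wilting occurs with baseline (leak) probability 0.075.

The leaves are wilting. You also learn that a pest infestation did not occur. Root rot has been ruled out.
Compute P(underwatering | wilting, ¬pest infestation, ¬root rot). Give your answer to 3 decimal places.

P(underwatering | wilting, ¬pest infestation, ¬root rot) ≈ 0.609

Under noisy-OR, P(wilting | causes) = 1 − (1−0.075)·∏(1−qᵢ) over the active causes.
Enumerate both values of underwatering and weight by the priors:
  P(wilting | ¬pest infestation, ¬root rot) = 0.075·0.8 + 0.4672·0.2
        = 0.060000 + 0.093440 = 0.153440
Keeping only the underwatering-present terms gives 0.093440, so
  P(underwatering | wilting, ¬pest infestation, ¬root rot) = 0.093440 / 0.153440 ≈ 0.609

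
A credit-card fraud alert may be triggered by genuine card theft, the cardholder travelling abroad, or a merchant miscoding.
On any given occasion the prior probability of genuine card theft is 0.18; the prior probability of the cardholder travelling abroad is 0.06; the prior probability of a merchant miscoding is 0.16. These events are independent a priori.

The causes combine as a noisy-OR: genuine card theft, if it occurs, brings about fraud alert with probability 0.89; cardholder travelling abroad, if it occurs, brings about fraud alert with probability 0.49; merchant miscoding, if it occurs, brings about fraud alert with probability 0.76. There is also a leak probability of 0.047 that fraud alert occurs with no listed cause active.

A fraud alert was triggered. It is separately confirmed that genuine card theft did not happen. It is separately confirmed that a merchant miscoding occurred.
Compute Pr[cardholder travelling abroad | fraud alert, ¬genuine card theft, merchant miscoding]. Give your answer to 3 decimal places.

Under noisy-OR, P(fraud alert | causes) = 1 − (1−0.047)·∏(1−qᵢ) over the active causes.
For the numerator, keep only cardholder travelling abroad=true terms: 0.883353×0.06 = 0.053001
The normalizing constant is 0.77128×0.94 + 0.883353×0.06 = 0.778004
Posterior = 0.053001 / 0.778004 ≈ 0.068

Pr[cardholder travelling abroad | fraud alert, ¬genuine card theft, merchant miscoding] ≈ 0.068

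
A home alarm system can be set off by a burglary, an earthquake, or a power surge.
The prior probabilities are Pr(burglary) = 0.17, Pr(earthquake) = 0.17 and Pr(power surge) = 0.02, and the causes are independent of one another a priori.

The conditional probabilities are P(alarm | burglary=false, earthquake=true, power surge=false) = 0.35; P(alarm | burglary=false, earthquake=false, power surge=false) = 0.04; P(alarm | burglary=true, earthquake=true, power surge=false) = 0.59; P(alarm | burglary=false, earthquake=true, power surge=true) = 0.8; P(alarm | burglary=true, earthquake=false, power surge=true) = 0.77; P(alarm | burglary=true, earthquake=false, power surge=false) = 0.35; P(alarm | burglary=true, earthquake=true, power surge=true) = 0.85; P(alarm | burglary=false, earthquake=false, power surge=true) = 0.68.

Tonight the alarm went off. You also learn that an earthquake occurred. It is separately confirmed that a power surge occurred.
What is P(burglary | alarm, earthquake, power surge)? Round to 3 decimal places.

P(burglary | alarm, earthquake, power surge) ≈ 0.179

P(alarm | earthquake, power surge) = 0.8*0.83 + 0.85*0.17 = 0.664000 + 0.144500 = 0.808500
Of this, 0.144500 comes from 0.85*0.17 (the burglary=true cases).
So P(burglary | alarm, earthquake, power surge) = 0.144500/0.808500 ≈ 0.179.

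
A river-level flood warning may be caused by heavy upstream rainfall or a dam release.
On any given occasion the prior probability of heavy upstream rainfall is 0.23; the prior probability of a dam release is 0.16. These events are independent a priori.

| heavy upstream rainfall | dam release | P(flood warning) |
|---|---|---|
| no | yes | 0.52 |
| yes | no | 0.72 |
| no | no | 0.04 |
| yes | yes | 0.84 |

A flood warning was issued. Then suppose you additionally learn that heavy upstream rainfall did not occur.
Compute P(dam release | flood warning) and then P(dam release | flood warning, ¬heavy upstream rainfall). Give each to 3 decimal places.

P(dam release | flood warning) ≈ 0.365; P(dam release | flood warning, ¬heavy upstream rainfall) ≈ 0.712

P(flood warning) = 0.04×0.77×0.84 + 0.52×0.77×0.16 + 0.72×0.23×0.84 + 0.84×0.23×0.16 = 0.025872 + 0.064064 + 0.139104 + 0.030912 = 0.259952
The dam release-present share is 0.064064 + 0.030912 = 0.094976.
Hence the posterior is 0.094976/0.259952 ≈ 0.365.

With the extra evidence:
P(flood warning | ¬heavy upstream rainfall) = 0.04·0.84 + 0.52·0.16 = 0.033600 + 0.083200 = 0.116800
Of this, 0.083200 comes from 0.52·0.16 (the dam release=true cases).
So P(dam release | flood warning, ¬heavy upstream rainfall) = 0.083200/0.116800 ≈ 0.712.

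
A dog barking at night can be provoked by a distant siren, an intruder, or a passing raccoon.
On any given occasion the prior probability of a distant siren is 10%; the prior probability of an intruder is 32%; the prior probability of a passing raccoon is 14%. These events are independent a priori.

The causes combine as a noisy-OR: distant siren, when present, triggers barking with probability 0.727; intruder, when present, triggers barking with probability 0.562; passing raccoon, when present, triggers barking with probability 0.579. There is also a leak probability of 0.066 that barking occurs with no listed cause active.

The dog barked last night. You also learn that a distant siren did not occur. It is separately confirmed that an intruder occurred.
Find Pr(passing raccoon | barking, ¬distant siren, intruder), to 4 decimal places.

Pr(passing raccoon | barking, ¬distant siren, intruder) ≈ 0.1857

Under noisy-OR, P(barking | causes) = 1 − (1−0.066)·∏(1−qᵢ) over the active causes.
By total probability over both values of passing raccoon:
  P(barking | ¬distant siren, intruder) = 0.590908×0.86 + 0.827772×0.14
        = 0.508181 + 0.115888 = 0.624069
Keeping only the passing raccoon-present terms gives 0.115888, so
  P(passing raccoon | barking, ¬distant siren, intruder) = 0.115888 / 0.624069 ≈ 0.1857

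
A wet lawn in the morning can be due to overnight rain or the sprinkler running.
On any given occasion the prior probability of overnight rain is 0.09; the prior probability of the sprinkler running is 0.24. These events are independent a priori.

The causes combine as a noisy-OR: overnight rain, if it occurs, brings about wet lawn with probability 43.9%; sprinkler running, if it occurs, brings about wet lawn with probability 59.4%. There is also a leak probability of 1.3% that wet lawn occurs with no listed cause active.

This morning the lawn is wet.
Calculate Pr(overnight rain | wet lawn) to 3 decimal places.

Pr(overnight rain | wet lawn) ≈ 0.253

Under noisy-OR, P(wet lawn | causes) = 1 − (1−0.013)·∏(1−qᵢ) over the active causes.
Sum P(wet lawn|·) weighted by the priors over the 4 (overnight rain, sprinkler running) configurations:
  P(wet lawn) = 0.013·0.91·0.76 + 0.599278·0.91·0.24 + 0.446293·0.09·0.76 + 0.775195·0.09·0.24
        = 0.008991 + 0.130882 + 0.030526 + 0.016744 = 0.187143
The terms with overnight rain present sum to 0.047270, so
  P(overnight rain | wet lawn) = 0.047270 / 0.187143 ≈ 0.253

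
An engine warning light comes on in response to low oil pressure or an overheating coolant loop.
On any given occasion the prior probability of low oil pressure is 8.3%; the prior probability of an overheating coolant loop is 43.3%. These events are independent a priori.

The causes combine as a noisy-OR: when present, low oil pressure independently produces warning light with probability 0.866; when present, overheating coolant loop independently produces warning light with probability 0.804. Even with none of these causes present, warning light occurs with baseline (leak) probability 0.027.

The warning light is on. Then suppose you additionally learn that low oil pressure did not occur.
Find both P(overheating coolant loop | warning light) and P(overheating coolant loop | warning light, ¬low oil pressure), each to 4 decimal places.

P(overheating coolant loop | warning light) ≈ 0.8664; P(overheating coolant loop | warning light, ¬low oil pressure) ≈ 0.9581

Under noisy-OR, P(warning light | causes) = 1 − (1−0.027)·∏(1−qᵢ) over the active causes.
By total probability over the 4 (low oil pressure, overheating coolant loop) configurations:
  P(warning light) = 0.027·0.917·0.567 + 0.809292·0.917·0.433 + 0.869618·0.083·0.567 + 0.974445·0.083·0.433
        = 0.014038 + 0.321338 + 0.040925 + 0.035021 = 0.411322
Keeping only the overheating coolant loop-present terms gives 0.356359, so
  P(overheating coolant loop | warning light) = 0.356359 / 0.411322 ≈ 0.8664

Now condition on the additional information:
P(warning light | ¬low oil pressure) = 0.027·0.567 + 0.809292·0.433 = 0.015309 + 0.350423 = 0.365732
The overheating coolant loop-present share is 0.809292·0.433 = 0.350423.
Hence the posterior is 0.350423/0.365732 ≈ 0.9581.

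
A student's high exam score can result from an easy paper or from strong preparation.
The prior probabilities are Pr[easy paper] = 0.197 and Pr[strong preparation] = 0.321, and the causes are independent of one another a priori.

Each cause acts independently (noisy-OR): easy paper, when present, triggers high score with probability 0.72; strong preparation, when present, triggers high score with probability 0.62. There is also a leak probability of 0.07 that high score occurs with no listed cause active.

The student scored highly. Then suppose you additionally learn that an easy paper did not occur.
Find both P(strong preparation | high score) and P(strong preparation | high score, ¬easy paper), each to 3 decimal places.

Under noisy-OR, P(high score | causes) = 1 − (1−0.07)·∏(1−qᵢ) over the active causes.
P(high score) = 0.07·0.803·0.679 + 0.6466·0.803·0.321 + 0.7396·0.197·0.679 + 0.901048·0.197·0.321 = 0.038167 + 0.166670 + 0.098931 + 0.056980 = 0.360748
Restricting to configurations with strong preparation present: 0.166670 + 0.056980 = 0.223650.
Hence the posterior is 0.223650/0.360748 ≈ 0.620.

With the extra evidence:
P(high score | ¬easy paper) = 0.07·0.679 + 0.6466·0.321 = 0.047530 + 0.207559 = 0.255089
The strong preparation-present share is 0.6466·0.321 = 0.207559.
Hence the posterior is 0.207559/0.255089 ≈ 0.814.
With easy paper excluded, strong preparation must carry more of the explanatory weight for the high score.

P(strong preparation | high score) ≈ 0.620; P(strong preparation | high score, ¬easy paper) ≈ 0.814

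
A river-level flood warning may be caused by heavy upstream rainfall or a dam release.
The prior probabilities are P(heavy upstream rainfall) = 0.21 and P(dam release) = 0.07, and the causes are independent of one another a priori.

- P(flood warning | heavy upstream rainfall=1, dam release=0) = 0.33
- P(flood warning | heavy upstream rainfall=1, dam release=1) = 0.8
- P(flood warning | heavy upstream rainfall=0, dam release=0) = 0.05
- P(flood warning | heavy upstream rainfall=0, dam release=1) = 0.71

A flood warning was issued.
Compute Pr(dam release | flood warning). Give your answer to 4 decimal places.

Pr(dam release | flood warning) ≈ 0.3352

P(flood warning) = 0.05·0.79·0.93 + 0.71·0.79·0.07 + 0.33·0.21·0.93 + 0.8·0.21·0.07 = 0.036735 + 0.039263 + 0.064449 + 0.011760 = 0.152207
Of this, 0.051023 comes from 0.039263 + 0.011760 (the dam release=true cases).
So P(dam release | flood warning) = 0.051023/0.152207 ≈ 0.3352.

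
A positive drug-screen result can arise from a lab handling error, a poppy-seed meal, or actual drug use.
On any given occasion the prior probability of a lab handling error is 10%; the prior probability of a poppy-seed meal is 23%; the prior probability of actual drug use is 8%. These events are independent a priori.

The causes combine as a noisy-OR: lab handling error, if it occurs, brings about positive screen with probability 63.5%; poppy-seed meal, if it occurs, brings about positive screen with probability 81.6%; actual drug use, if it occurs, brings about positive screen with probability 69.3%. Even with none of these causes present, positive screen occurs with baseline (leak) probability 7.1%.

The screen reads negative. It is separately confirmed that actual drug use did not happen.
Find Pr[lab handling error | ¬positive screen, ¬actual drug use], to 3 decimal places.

Pr[lab handling error | ¬positive screen, ¬actual drug use] ≈ 0.039

Under noisy-OR, P(positive screen | causes) = 1 − (1−0.071)·∏(1−qᵢ) over the active causes.
Numerator (weight on configurations with lab handling error): 0.026110 + 0.001435 = 0.027545
The normalizing constant is 0.929×0.9×0.77 + 0.170936×0.9×0.23 + 0.339085×0.1×0.77 + 0.062392×0.1×0.23 = 0.706726
P(lab handling error | ¬positive screen, ¬actual drug use) = 0.027545/0.706726 ≈ 0.039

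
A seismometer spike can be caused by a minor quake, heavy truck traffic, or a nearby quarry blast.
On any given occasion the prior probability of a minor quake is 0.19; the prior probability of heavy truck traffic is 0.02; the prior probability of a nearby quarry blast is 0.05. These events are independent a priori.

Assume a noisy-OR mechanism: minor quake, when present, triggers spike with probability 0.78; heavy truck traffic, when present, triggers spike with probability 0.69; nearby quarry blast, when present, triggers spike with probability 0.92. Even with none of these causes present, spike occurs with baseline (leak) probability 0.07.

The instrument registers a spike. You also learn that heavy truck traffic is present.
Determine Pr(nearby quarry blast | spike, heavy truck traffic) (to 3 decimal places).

Pr(nearby quarry blast | spike, heavy truck traffic) ≈ 0.064

Under noisy-OR, P(spike | causes) = 1 − (1−0.07)·∏(1−qᵢ) over the active causes.
By total probability over the 4 (minor quake, nearby quarry blast) configurations:
  P(spike | heavy truck traffic) = 0.7117×0.81×0.95 + 0.976936×0.81×0.05 + 0.936574×0.19×0.95 + 0.994926×0.19×0.05
        = 0.547653 + 0.039566 + 0.169052 + 0.009452 = 0.765723
Keeping only the nearby quarry blast-present terms gives 0.049018, so
  P(nearby quarry blast | spike, heavy truck traffic) = 0.049018 / 0.765723 ≈ 0.064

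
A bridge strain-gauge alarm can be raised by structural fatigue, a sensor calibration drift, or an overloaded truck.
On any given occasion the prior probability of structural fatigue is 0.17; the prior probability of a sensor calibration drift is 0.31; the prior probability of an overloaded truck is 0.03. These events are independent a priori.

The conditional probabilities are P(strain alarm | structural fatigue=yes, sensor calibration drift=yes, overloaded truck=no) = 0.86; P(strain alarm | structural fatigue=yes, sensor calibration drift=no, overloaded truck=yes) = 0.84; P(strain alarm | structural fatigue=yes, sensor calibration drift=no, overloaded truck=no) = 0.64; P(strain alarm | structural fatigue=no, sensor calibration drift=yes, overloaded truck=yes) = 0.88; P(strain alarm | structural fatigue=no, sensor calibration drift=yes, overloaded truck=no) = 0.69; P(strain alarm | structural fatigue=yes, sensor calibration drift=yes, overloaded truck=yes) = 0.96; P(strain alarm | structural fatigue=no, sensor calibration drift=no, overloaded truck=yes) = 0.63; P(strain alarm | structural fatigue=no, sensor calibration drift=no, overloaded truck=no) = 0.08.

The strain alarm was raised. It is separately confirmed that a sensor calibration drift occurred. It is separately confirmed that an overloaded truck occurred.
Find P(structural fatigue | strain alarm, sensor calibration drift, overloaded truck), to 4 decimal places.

P(structural fatigue | strain alarm, sensor calibration drift, overloaded truck) ≈ 0.1826

P(strain alarm | sensor calibration drift, overloaded truck) = 0.88·0.83 + 0.96·0.17 = 0.730400 + 0.163200 = 0.893600
The structural fatigue-present share is 0.96·0.17 = 0.163200.
Hence the posterior is 0.163200/0.893600 ≈ 0.1826.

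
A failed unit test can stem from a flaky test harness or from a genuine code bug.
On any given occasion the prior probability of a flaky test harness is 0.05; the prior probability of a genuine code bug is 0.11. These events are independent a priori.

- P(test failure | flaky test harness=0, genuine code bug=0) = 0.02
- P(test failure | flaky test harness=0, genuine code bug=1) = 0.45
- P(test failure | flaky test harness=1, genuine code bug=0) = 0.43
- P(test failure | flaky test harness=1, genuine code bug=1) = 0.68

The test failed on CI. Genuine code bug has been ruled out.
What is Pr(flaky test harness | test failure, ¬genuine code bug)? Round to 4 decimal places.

Enumerate both values of flaky test harness and weight by the priors:
  P(test failure | ¬genuine code bug) = 0.02×0.95 + 0.43×0.05
        = 0.019000 + 0.021500 = 0.040500
The terms with flaky test harness present sum to 0.021500, so
  P(flaky test harness | test failure, ¬genuine code bug) = 0.021500 / 0.040500 ≈ 0.5309

Pr(flaky test harness | test failure, ¬genuine code bug) ≈ 0.5309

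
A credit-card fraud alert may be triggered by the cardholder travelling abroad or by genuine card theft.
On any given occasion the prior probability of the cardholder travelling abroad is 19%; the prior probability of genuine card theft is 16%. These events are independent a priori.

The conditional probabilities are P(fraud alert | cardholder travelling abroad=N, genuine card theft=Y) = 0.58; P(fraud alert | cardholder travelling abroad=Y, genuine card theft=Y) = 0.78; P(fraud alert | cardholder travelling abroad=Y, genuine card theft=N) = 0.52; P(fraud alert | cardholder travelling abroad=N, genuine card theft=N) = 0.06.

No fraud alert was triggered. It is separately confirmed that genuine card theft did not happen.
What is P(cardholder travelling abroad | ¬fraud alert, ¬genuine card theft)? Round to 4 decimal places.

Enumerate both values of cardholder travelling abroad and weight by the priors:
  P(¬fraud alert | ¬genuine card theft) = 0.94·0.81 + 0.48·0.19
        = 0.761400 + 0.091200 = 0.852600
Keeping only the cardholder travelling abroad-present terms gives 0.091200, so
  P(cardholder travelling abroad | ¬fraud alert, ¬genuine card theft) = 0.091200 / 0.852600 ≈ 0.1070

P(cardholder travelling abroad | ¬fraud alert, ¬genuine card theft) ≈ 0.1070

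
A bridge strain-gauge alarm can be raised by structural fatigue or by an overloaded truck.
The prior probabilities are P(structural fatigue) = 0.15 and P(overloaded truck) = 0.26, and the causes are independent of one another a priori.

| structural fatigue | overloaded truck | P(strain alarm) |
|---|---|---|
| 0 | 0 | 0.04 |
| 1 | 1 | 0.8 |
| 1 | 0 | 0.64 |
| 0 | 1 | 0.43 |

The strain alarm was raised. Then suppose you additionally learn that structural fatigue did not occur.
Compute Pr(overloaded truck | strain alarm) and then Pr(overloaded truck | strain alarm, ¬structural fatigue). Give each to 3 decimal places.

P(strain alarm) = 0.04·0.85·0.74 + 0.43·0.85·0.26 + 0.64·0.15·0.74 + 0.8·0.15·0.26 = 0.025160 + 0.095030 + 0.071040 + 0.031200 = 0.222430
Restricting to configurations with overloaded truck present: 0.095030 + 0.031200 = 0.126230.
Hence the posterior is 0.126230/0.222430 ≈ 0.568.

Now also conditioning on structural fatigue≠true:
Enumerate both values of overloaded truck and weight by the priors:
  P(strain alarm | ¬structural fatigue) = 0.04·0.74 + 0.43·0.26
        = 0.029600 + 0.111800 = 0.141400
Keeping only the overloaded truck-present terms gives 0.111800, so
  P(overloaded truck | strain alarm, ¬structural fatigue) = 0.111800 / 0.141400 ≈ 0.791
Ruling out structural fatigue raises the posterior on overloaded truck — the flip side of explaining away.

Pr(overloaded truck | strain alarm) ≈ 0.568; Pr(overloaded truck | strain alarm, ¬structural fatigue) ≈ 0.791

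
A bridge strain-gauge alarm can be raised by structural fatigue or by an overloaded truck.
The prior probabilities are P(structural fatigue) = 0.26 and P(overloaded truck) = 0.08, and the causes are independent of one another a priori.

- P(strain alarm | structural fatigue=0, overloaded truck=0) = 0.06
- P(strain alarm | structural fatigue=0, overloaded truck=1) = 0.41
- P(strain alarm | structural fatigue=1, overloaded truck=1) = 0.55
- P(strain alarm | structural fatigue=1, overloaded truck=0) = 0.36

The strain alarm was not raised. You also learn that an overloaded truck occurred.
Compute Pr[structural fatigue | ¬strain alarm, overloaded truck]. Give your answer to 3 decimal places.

Pr[structural fatigue | ¬strain alarm, overloaded truck] ≈ 0.211

P(¬strain alarm | overloaded truck) = 0.59·0.74 + 0.45·0.26 = 0.436600 + 0.117000 = 0.553600
Restricting to configurations with structural fatigue present: 0.45·0.26 = 0.117000.
So P(structural fatigue | ¬strain alarm, overloaded truck) = 0.117000/0.553600 ≈ 0.211.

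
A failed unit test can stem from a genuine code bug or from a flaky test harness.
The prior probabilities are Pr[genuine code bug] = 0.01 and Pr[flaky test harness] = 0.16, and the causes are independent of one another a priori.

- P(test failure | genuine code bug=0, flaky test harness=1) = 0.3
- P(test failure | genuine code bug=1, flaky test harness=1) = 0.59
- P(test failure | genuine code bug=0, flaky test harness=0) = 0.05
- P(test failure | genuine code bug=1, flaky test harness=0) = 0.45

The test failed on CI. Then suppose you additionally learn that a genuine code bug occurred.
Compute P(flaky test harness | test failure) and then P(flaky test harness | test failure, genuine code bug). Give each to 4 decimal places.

P(flaky test harness | test failure) ≈ 0.5165; P(flaky test harness | test failure, genuine code bug) ≈ 0.1998

P(test failure) = 0.05×0.99×0.84 + 0.3×0.99×0.16 + 0.45×0.01×0.84 + 0.59×0.01×0.16 = 0.041580 + 0.047520 + 0.003780 + 0.000944 = 0.093824
The flaky test harness-present share is 0.047520 + 0.000944 = 0.048464.
So P(flaky test harness | test failure) = 0.048464/0.093824 ≈ 0.5165.

Now condition on the additional information:
Weight on flaky test harness=true, given the evidence: 0.59·0.16 = 0.094400
Denominator P(test failure | genuine code bug): 0.45·0.84 + 0.59·0.16 = 0.472400
P(flaky test harness | test failure, genuine code bug) = 0.094400/0.472400 ≈ 0.1998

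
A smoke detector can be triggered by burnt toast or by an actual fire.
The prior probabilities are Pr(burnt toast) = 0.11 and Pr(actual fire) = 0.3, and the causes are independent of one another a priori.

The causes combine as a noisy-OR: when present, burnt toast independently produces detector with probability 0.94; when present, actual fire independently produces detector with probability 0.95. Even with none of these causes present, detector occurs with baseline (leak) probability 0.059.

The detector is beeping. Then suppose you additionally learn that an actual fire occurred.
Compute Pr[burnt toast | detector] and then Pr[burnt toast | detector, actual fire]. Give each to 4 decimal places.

Pr[burnt toast | detector] ≈ 0.2661; Pr[burnt toast | detector, actual fire] ≈ 0.1145

Under noisy-OR, P(detector | causes) = 1 − (1−0.059)·∏(1−qᵢ) over the active causes.
For the numerator, keep only burnt toast=true terms: 0.072653 + 0.032907 = 0.105560
The normalizing constant is 0.059×0.89×0.7 + 0.95295×0.89×0.3 + 0.94354×0.11×0.7 + 0.997177×0.11×0.3 = 0.396755
P(burnt toast | detector) = 0.105560/0.396755 ≈ 0.2661

With the extra evidence:
Weight on burnt toast=true, given the evidence: 0.997177*0.11 = 0.109689
Denominator P(detector | actual fire): 0.95295*0.89 + 0.997177*0.11 = 0.957814
Posterior = 0.109689 / 0.957814 ≈ 0.1145
The drop from 0.2661 to 0.1145 is the explaining-away (discounting) effect.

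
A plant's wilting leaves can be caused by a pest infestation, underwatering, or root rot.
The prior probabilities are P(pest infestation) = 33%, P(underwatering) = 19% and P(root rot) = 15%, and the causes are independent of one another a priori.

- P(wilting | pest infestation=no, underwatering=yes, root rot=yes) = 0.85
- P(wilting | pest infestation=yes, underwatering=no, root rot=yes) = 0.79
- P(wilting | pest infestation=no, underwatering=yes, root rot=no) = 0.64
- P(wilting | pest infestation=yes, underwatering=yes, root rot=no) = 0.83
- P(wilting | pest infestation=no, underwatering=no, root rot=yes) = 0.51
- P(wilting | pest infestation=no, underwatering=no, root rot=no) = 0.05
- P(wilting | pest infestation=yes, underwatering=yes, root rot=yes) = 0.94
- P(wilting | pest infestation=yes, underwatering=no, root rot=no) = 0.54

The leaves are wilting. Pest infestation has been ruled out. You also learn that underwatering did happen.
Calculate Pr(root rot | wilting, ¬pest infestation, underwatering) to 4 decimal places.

Pr(root rot | wilting, ¬pest infestation, underwatering) ≈ 0.1899

Enumerate both values of root rot and weight by the priors:
  P(wilting | ¬pest infestation, underwatering) = 0.64*0.85 + 0.85*0.15
        = 0.544000 + 0.127500 = 0.671500
Keeping only the root rot-present terms gives 0.127500, so
  P(root rot | wilting, ¬pest infestation, underwatering) = 0.127500 / 0.671500 ≈ 0.1899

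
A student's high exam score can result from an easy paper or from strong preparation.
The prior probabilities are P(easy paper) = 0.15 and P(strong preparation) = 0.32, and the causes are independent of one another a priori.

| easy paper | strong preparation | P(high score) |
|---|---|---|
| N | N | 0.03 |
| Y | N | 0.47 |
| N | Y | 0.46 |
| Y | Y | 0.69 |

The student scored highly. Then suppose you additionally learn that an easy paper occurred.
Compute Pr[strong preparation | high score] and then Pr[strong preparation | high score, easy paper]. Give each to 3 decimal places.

Pr[strong preparation | high score] ≈ 0.708; Pr[strong preparation | high score, easy paper] ≈ 0.409

Numerator (weight on configurations with strong preparation): 0.125120 + 0.033120 = 0.158240
The normalizing constant is 0.03·0.85·0.68 + 0.46·0.85·0.32 + 0.47·0.15·0.68 + 0.69·0.15·0.32 = 0.223520
Posterior = 0.158240 / 0.223520 ≈ 0.708

With the extra evidence:
Sum P(high score|·) weighted by the priors over both values of strong preparation:
  P(high score | easy paper) = 0.47×0.68 + 0.69×0.32
        = 0.319600 + 0.220800 = 0.540400
Keeping only the strong preparation-present terms gives 0.220800, so
  P(strong preparation | high score, easy paper) = 0.220800 / 0.540400 ≈ 0.409
— easy paper explains away the evidence for strong preparation.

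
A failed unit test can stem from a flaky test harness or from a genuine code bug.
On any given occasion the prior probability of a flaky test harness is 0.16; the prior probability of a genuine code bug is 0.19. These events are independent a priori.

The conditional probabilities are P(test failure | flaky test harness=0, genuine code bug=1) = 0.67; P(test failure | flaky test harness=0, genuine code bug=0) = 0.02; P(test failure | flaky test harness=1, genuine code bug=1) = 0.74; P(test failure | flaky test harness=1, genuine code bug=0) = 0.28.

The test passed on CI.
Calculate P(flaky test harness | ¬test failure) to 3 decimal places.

P(flaky test harness | ¬test failure) ≈ 0.123

For the numerator, keep only flaky test harness=true terms: 0.093312 + 0.007904 = 0.101216
Denominator P(¬test failure): 0.98·0.84·0.81 + 0.33·0.84·0.19 + 0.72·0.16·0.81 + 0.26·0.16·0.19 = 0.820676
Posterior = 0.101216 / 0.820676 ≈ 0.123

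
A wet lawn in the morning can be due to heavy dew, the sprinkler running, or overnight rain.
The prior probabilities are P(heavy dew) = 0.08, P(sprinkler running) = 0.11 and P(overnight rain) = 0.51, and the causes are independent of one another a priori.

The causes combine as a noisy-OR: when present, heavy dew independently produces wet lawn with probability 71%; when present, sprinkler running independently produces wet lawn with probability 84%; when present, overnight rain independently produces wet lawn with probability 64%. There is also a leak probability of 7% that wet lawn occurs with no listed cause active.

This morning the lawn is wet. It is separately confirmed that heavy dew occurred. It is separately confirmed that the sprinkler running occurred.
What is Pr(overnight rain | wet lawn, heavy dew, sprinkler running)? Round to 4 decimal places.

Pr(overnight rain | wet lawn, heavy dew, sprinkler running) ≈ 0.5171

Under noisy-OR, P(wet lawn | causes) = 1 − (1−0.07)·∏(1−qᵢ) over the active causes.
For the numerator, keep only overnight rain=true terms: 0.984465·0.51 = 0.502077
Denominator P(wet lawn | heavy dew, sprinkler running): 0.956848·0.49 + 0.984465·0.51 = 0.970933
P(overnight rain | wet lawn, heavy dew, sprinkler running) = 0.502077/0.970933 ≈ 0.5171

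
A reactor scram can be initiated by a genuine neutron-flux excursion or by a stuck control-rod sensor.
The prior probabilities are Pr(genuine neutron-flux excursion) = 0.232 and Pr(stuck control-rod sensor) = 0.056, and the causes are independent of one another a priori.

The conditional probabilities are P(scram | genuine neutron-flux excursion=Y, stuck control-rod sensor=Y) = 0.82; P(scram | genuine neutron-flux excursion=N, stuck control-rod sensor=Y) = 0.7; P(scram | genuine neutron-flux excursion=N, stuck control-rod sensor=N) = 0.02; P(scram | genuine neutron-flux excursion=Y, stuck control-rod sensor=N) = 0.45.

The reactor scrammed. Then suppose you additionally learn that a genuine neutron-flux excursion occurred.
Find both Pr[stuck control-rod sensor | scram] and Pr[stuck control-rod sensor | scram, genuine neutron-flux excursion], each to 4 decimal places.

Weight on stuck control-rod sensor=true, given the evidence: 0.030106 + 0.010653 = 0.040759
Normalizer over all consistent configurations: 0.02·0.768·0.944 + 0.7·0.768·0.056 + 0.45·0.232·0.944 + 0.82·0.232·0.056 = 0.153813
Posterior = 0.040759 / 0.153813 ≈ 0.2650

With the extra evidence:
For the numerator, keep only stuck control-rod sensor=true terms: 0.82·0.056 = 0.045920
Denominator P(scram | genuine neutron-flux excursion): 0.45·0.944 + 0.82·0.056 = 0.470720
P(stuck control-rod sensor | scram, genuine neutron-flux excursion) = 0.045920/0.470720 ≈ 0.0976

Pr[stuck control-rod sensor | scram] ≈ 0.2650; Pr[stuck control-rod sensor | scram, genuine neutron-flux excursion] ≈ 0.0976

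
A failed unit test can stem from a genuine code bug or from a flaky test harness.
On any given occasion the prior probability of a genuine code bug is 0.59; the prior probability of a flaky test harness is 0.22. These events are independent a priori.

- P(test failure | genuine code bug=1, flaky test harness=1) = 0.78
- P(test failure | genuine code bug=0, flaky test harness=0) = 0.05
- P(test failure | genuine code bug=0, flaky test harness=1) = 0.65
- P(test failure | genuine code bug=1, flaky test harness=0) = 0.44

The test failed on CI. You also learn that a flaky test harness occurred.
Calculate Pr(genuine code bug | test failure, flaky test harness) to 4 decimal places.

Pr(genuine code bug | test failure, flaky test harness) ≈ 0.6333

P(test failure | flaky test harness) = 0.65·0.41 + 0.78·0.59 = 0.266500 + 0.460200 = 0.726700
Restricting to configurations with genuine code bug present: 0.78·0.59 = 0.460200.
P(genuine code bug | test failure, flaky test harness) = 0.460200 / 0.726700 ≈ 0.6333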